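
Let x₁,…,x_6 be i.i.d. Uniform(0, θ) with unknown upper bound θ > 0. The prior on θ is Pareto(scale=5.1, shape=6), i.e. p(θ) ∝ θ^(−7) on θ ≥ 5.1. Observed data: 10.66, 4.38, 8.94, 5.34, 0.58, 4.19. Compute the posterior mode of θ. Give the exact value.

The Uniform(0, θ) likelihood is θ^(−n) for θ ≥ max(xᵢ), zero otherwise. Here max(xᵢ) = 10.66.
Posterior ∝ θ^(−7) · θ^(−6) = θ^(−13) on θ ≥ max(5.1, 10.66) = 10.66.
This density is strictly decreasing in θ, so the posterior mode lies at the lower boundary of the support.

θ̂_MAP = 10.66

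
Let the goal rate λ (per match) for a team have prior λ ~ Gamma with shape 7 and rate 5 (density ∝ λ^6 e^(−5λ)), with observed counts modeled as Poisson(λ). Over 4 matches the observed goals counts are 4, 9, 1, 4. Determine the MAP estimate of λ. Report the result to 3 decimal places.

Σxᵢ = 4+9+1+4 = 18, with n = 4.
Posterior ∝ λ^6e^(−5λ) · λ^18e^(−4λ) = λ^24e^(−9λ), i.e. Gamma(shape=25, rate=9).
The mode of a Gamma(a, b) with a ≥ 1 (shape–rate) is (a−1)/b = 24/9 ≈ 2.667.

λ̂_MAP = 2.667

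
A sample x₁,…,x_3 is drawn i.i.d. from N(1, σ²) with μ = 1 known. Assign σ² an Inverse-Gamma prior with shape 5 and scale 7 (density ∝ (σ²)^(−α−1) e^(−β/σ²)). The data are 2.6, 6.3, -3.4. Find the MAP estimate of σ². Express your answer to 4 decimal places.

Sum of squared deviations about the known mean: SS = (2.6−1)² + (6.3−1)² + (-3.4−1)² = 50.01.
The Normal likelihood contributes (σ²)^(−n/2) exp(−SS/(2σ²)), so the posterior is Inverse-Gamma(α + n/2, β + SS/2) = Inverse-Gamma(6.5, 32.005).
The mode of Inverse-Gamma(a, b) is b/(a+1) = 32.005/7.5 ≈ 4.2673.

σ̂²_MAP = 4.2673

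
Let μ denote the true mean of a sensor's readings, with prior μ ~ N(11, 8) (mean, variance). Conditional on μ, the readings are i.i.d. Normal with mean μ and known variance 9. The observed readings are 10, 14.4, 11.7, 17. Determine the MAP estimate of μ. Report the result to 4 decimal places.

n = 4; x̄ = (10 + 14.4 + 11.7 + 17)/4 = 53.1/4 = 13.275.
For a Normal prior and Normal likelihood with known variance, the posterior is Normal; its mode equals its mean, the precision-weighted average.
Prior precision 1/σ₀² = 1/8 = 0.125; data precision n/σ² = 4/9.
μ̂ = (0.125·11 + (4/9)·13.275) / (0.125 + 4/9) = 7.275/(41/72) = 2619/205 ≈ 12.7756.

μ̂_MAP = 12.7756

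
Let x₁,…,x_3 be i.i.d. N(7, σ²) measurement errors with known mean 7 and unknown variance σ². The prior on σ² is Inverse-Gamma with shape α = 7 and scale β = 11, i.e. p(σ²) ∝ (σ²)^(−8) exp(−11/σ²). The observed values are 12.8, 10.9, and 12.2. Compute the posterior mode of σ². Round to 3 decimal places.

Sum of squared deviations about the known mean: SS = (12.8−7)² + (10.9−7)² + (12.2−7)² = 75.89.
The Normal likelihood contributes (σ²)^(−n/2) exp(−SS/(2σ²)), so the posterior is Inverse-Gamma(α + n/2, β + SS/2) = Inverse-Gamma(8.5, 48.945).
The mode of Inverse-Gamma(a, b) is b/(a+1) = 48.945/9.5 ≈ 5.152.

σ̂²_MAP = 5.152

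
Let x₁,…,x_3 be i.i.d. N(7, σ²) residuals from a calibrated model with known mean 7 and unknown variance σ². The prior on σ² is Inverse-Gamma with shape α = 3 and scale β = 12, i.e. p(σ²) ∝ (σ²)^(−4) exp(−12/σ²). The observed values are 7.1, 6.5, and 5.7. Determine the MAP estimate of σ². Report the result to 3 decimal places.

Sum of squared deviations about the known mean: SS = (7.1−7)² + (6.5−7)² + (5.7−7)² = 1.95.
The Normal likelihood contributes (σ²)^(−n/2) exp(−SS/(2σ²)), so the posterior is Inverse-Gamma(α + n/2, β + SS/2) = Inverse-Gamma(4.5, 12.975).
The mode of Inverse-Gamma(a, b) is b/(a+1) = 12.975/5.5 ≈ 2.359.

σ̂²_MAP = 2.359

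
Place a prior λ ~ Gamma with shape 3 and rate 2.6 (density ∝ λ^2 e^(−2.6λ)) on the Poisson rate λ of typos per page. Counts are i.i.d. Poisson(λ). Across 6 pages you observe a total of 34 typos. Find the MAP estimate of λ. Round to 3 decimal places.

λ̂_MAP = 4.186

Σxᵢ = 34, n = 6.
Posterior ∝ λ^2e^(−2.6λ) · λ^34e^(−6λ) = λ^36e^(−8.6λ), i.e. Gamma(shape=37, rate=8.6).
The mode of a Gamma(a, b) with a ≥ 1 (shape–rate) is (a−1)/b = 36/8.6 ≈ 4.186.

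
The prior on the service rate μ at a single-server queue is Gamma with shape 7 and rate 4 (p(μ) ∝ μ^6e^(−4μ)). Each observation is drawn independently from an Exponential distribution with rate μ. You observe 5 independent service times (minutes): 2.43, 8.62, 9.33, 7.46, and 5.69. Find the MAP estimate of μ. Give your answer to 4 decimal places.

The Exponential(rate=μ) likelihood is ∝ μ^n e^(−μΣtᵢ). Here n = 5 and Σtᵢ = 2.43 + 8.62 + 9.33 + 7.46 + 5.69 = 33.53.
Posterior ∝ μ^6e^(−4μ) · μ^5e^(−33.53μ) = μ^11e^(−37.53μ), i.e. Gamma(12, 37.53).
Mode = (a−1)/b = 11/37.53 ≈ 0.2931.

μ̂_MAP = 0.2931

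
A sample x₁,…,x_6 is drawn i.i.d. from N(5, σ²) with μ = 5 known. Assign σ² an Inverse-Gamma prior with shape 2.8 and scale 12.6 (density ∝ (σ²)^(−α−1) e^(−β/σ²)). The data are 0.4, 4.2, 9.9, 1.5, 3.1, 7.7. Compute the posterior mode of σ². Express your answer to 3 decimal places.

σ̂²_MAP = 6.924

Sum of squared deviations about the known mean: SS = (0.4−5)² + (4.2−5)² + (9.9−5)² + (1.5−5)² + (3.1−5)² + (7.7−5)² = 68.96.
The Normal likelihood contributes (σ²)^(−n/2) exp(−SS/(2σ²)), so the posterior is Inverse-Gamma(α + n/2, β + SS/2) = Inverse-Gamma(5.8, 47.08).
The mode of Inverse-Gamma(a, b) is b/(a+1) = 47.08/6.8 ≈ 6.924.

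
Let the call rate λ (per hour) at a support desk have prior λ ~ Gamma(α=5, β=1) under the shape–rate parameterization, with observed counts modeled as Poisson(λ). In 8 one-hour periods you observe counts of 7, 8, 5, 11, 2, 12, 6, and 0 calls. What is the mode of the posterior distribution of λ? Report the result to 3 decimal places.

λ̂_MAP = 6.111

Σxᵢ = 7+8+5+11+2+12+6+0 = 51, with n = 8.
Posterior ∝ λ^4e^(−1λ) · λ^51e^(−8λ) = λ^55e^(−9λ), i.e. Gamma(shape=56, rate=9).
The mode of a Gamma(a, b) with a ≥ 1 (shape–rate) is (a−1)/b = 55/9 ≈ 6.111.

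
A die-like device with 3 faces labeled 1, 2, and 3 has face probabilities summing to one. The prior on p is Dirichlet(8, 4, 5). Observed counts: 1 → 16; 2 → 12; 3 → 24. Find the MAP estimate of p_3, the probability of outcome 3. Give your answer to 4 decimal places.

The posterior is Dirichlet(αᵢ + nᵢ) = Dirichlet(24, 16, 29).
For a Dirichlet(a₁,…,a_K) with all aᵢ > 1, the mode has j-th component (aⱼ − 1)/(Σaᵢ − K).
Here Σaᵢ = 69 and K = 3, so p_3 = (29 − 1)/(69 − 3) = 28/66 ≈ 0.4242.

MAP estimate: 0.4242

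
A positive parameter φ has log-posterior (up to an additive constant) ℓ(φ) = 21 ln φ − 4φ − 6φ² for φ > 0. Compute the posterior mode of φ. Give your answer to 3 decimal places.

ℓ'(φ) = 21/φ − 4 − 12φ. Setting this to zero and multiplying by φ: 12φ² + 4φ − 21 = 0.
φ = (−4 + √(4² + 4·12·21)) / (2·12) = (−4 + √1024) / 24 = (−4 + 32)/24 = 7/6.
ℓ''(φ) = −21/φ² − 12 < 0, confirming a maximum.

φ̂_MAP = 1.167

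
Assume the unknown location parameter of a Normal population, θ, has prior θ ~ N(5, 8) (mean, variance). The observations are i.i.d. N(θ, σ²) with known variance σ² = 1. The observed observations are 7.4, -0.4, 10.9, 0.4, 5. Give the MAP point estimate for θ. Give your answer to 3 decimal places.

n = 5; x̄ = (7.4 + (-0.4) + 10.9 + 0.4 + 5)/5 = 23.3/5 = 4.66.
For a Normal prior and Normal likelihood with known variance, the posterior is Normal; its mode equals its mean, the precision-weighted average.
Prior precision 1/σ₀² = 1/8 = 0.125; data precision n/σ² = 5/1 = 5.
θ̂ = (0.125·5 + 5·4.66) / (0.125 + 5) = 23.925/5.125 = 957/205 ≈ 4.668.

θ̂_MAP = 4.668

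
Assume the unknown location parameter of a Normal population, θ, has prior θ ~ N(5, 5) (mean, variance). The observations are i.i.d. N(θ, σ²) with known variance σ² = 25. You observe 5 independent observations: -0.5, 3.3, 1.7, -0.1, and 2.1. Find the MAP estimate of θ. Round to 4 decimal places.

n = 5; x̄ = ((-0.5) + 3.3 + 1.7 + (-0.1) + 2.1)/5 = 6.5/5 = 1.3.
For a Normal prior and Normal likelihood with known variance, the posterior is Normal; its mode equals its mean, the precision-weighted average.
Prior precision 1/σ₀² = 1/5 = 0.2; data precision n/σ² = 5/25 = 0.2.
θ̂ = (0.2·5 + 0.2·1.3) / (0.2 + 0.2) = 1.26/0.4 = 3.1500.

θ̂_MAP = 3.1500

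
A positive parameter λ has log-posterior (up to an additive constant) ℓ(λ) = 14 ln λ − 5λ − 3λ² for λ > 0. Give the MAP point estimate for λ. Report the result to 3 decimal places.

ℓ'(λ) = 14/λ − 5 − 6λ. Setting this to zero and multiplying by λ: 6λ² + 5λ − 14 = 0.
λ = (−5 + √(5² + 4·6·14)) / (2·6) = (−5 + √361) / 12 = (−5 + 19)/12 = 7/6.
ℓ''(λ) = −14/λ² − 6 < 0, confirming a maximum.

λ̂_MAP = 1.167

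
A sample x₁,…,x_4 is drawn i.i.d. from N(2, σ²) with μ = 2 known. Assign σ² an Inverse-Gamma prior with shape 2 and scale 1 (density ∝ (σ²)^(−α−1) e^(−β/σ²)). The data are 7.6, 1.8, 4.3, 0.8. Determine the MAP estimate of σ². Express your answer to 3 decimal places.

Sum of squared deviations about the known mean: SS = (7.6−2)² + (1.8−2)² + (4.3−2)² + (0.8−2)² = 38.13.
The Normal likelihood contributes (σ²)^(−n/2) exp(−SS/(2σ²)), so the posterior is Inverse-Gamma(α + n/2, β + SS/2) = Inverse-Gamma(4, 20.065).
The mode of Inverse-Gamma(a, b) is b/(a+1) = 20.065/5 ≈ 4.013.

σ̂²_MAP = 4.013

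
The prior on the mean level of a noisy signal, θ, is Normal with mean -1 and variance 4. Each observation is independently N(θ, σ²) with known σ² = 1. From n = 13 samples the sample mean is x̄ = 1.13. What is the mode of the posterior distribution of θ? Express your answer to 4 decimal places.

n = 13, x̄ = 1.13.
For a Normal prior and Normal likelihood with known variance, the posterior is Normal; its mode equals its mean, the precision-weighted average.
Prior precision 1/σ₀² = 1/4 = 0.25; data precision n/σ² = 13/1 = 13.
θ̂ = (0.25·(-1) + 13·1.13) / (0.25 + 13) = 14.44/13.25 = 1444/1325 ≈ 1.0898.

θ̂_MAP = 1.0898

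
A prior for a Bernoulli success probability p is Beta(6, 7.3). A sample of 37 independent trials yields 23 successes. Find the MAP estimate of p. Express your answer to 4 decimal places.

p̂_MAP = 0.5797

Prior: Beta(6, 7.3).
Data: 23 successes in 37 trials. The binomial likelihood contributes p^23(1−p)^14, so the posterior is Beta(6+23, 7.3+14) = Beta(29, 21.3).
For Beta(a, b) with a, b > 1 the mode is (a−1)/(a+b−2) = 28/48.3 ≈ 0.5797.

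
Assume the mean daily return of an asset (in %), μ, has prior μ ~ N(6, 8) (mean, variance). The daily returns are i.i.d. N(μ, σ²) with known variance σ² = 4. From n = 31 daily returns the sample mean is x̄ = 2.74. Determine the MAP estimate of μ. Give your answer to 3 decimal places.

n = 31, x̄ = 2.74.
For a Normal prior and Normal likelihood with known variance, the posterior is Normal; its mode equals its mean, the precision-weighted average.
Prior precision 1/σ₀² = 1/8 = 0.125; data precision n/σ² = 31/4 = 7.75.
μ̂ = (0.125·6 + 7.75·2.74) / (0.125 + 7.75) = 21.985/7.875 = 4397/1575 ≈ 2.792.

μ̂_MAP = 2.792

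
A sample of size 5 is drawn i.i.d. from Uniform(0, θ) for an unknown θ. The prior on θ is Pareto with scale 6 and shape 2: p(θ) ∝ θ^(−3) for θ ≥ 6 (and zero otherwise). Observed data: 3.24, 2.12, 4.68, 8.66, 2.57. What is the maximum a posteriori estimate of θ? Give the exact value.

θ̂_MAP = 8.66

The Uniform(0, θ) likelihood is θ^(−n) for θ ≥ max(xᵢ), zero otherwise. Here max(xᵢ) = 8.66.
Posterior ∝ θ^(−3) · θ^(−5) = θ^(−8) on θ ≥ max(6, 8.66) = 8.66.
This density is strictly decreasing in θ, so the posterior mode lies at the lower boundary of the support.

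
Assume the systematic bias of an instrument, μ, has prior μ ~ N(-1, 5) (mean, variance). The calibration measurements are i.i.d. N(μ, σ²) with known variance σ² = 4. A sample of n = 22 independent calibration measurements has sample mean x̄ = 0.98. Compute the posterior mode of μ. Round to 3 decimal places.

n = 22, x̄ = 0.98.
For a Normal prior and Normal likelihood with known variance, the posterior is Normal; its mode equals its mean, the precision-weighted average.
Prior precision 1/σ₀² = 1/5 = 0.2; data precision n/σ² = 22/4 = 5.5.
μ̂ = (0.2·(-1) + 5.5·0.98) / (0.2 + 5.5) = 5.19/5.7 = 173/190 ≈ 0.911.

μ̂_MAP = 0.911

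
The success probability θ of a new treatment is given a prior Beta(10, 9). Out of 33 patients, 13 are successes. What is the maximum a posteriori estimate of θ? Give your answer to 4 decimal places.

Prior: Beta(10, 9).
Data: 13 successes in 33 trials. The binomial likelihood contributes θ^13(1−θ)^20, so the posterior is Beta(10+13, 9+20) = Beta(23, 29).
For Beta(a, b) with a, b > 1 the mode is (a−1)/(a+b−2) = 22/50 ≈ 0.4400.

θ̂_MAP = 0.4400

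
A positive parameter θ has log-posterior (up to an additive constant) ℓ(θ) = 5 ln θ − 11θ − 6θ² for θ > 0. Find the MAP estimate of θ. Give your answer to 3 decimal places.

θ̂_MAP = 0.333

ℓ'(θ) = 5/θ − 11 − 12θ. Setting this to zero and multiplying by θ: 12θ² + 11θ − 5 = 0.
θ = (−11 + √(11² + 4·12·5)) / (2·12) = (−11 + √361) / 24 = (−11 + 19)/24 = 1/3.
ℓ''(θ) = −5/θ² − 12 < 0, confirming a maximum.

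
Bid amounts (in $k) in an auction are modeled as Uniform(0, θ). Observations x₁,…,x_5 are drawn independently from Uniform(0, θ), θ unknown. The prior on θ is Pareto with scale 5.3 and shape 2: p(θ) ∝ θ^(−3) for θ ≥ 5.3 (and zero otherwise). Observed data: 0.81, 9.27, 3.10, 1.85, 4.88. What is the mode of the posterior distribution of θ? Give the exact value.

θ̂_MAP = 9.27

The Uniform(0, θ) likelihood is θ^(−n) for θ ≥ max(xᵢ), zero otherwise. Here max(xᵢ) = 9.27.
Posterior ∝ θ^(−3) · θ^(−5) = θ^(−8) on θ ≥ max(5.3, 9.27) = 9.27.
This density is strictly decreasing in θ, so the posterior mode lies at the lower boundary of the support.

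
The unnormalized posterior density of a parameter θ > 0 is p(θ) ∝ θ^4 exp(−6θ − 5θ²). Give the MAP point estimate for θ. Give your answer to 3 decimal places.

ℓ'(θ) = 4/θ − 6 − 10θ. Setting this to zero and multiplying by θ: 10θ² + 6θ − 4 = 0.
θ = (−6 + √(6² + 4·10·4)) / (2·10) = (−6 + √196) / 20 = (−6 + 14)/20 = 2/5.
ℓ''(θ) = −4/θ² − 10 < 0, confirming a maximum.

θ̂_MAP = 0.400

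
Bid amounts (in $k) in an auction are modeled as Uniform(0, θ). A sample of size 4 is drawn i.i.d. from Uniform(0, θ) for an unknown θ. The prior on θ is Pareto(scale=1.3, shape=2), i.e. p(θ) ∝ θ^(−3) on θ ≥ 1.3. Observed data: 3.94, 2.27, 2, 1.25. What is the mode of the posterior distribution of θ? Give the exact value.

θ̂_MAP = 3.94

The Uniform(0, θ) likelihood is θ^(−n) for θ ≥ max(xᵢ), zero otherwise. Here max(xᵢ) = 3.94.
Posterior ∝ θ^(−3) · θ^(−4) = θ^(−7) on θ ≥ max(1.3, 3.94) = 3.94.
This density is strictly decreasing in θ, so the posterior mode lies at the lower boundary of the support.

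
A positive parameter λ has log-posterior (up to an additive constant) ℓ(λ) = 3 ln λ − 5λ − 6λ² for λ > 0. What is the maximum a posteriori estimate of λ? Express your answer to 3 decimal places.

λ̂_MAP = 0.333

ℓ'(λ) = 3/λ − 5 − 12λ. Setting this to zero and multiplying by λ: 12λ² + 5λ − 3 = 0.
λ = (−5 + √(5² + 4·12·3)) / (2·12) = (−5 + √169) / 24 = (−5 + 13)/24 = 1/3.
ℓ''(λ) = −3/λ² − 12 < 0, confirming a maximum.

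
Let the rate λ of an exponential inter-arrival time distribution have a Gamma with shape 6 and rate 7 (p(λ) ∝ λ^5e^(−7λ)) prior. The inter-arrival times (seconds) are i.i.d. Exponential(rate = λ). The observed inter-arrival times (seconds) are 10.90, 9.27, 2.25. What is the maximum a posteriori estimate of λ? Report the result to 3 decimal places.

λ̂_MAP = 0.272

The Exponential(rate=λ) likelihood is ∝ λ^n e^(−λΣtᵢ). Here n = 3 and Σtᵢ = 10.90 + 9.27 + 2.25 = 22.42.
Posterior ∝ λ^5e^(−7λ) · λ^3e^(−22.42λ) = λ^8e^(−29.42λ), i.e. Gamma(9, 29.42).
Mode = (a−1)/b = 8/29.42 ≈ 0.272.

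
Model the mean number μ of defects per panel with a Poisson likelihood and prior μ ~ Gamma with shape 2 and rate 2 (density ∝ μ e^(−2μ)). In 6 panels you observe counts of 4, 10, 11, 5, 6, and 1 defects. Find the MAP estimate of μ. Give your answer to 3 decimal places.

μ̂_MAP = 4.750

Σxᵢ = 4+10+11+5+6+1 = 37, with n = 6.
Posterior ∝ μe^(−2μ) · μ^37e^(−6μ) = μ^38e^(−8μ), i.e. Gamma(shape=39, rate=8).
The mode of a Gamma(a, b) with a ≥ 1 (shape–rate) is (a−1)/b = 38/8 ≈ 4.750.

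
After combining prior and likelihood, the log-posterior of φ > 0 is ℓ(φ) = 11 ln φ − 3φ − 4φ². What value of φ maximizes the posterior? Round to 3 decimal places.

ℓ'(φ) = 11/φ − 3 − 8φ. Setting this to zero and multiplying by φ: 8φ² + 3φ − 11 = 0.
φ = (−3 + √(3² + 4·8·11)) / (2·8) = (−3 + √361) / 16 = (−3 + 19)/16 = 1.
ℓ''(φ) = −11/φ² − 8 < 0, confirming a maximum.

φ̂_MAP = 1.000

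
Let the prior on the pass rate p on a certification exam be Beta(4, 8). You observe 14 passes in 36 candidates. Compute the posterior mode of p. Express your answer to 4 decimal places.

p̂_MAP = 0.3696

Prior: Beta(4, 8).
Data: 14 successes in 36 trials. The binomial likelihood contributes p^14(1−p)^22, so the posterior is Beta(4+14, 8+22) = Beta(18, 30).
For Beta(a, b) with a, b > 1 the mode is (a−1)/(a+b−2) = 17/46 ≈ 0.3696.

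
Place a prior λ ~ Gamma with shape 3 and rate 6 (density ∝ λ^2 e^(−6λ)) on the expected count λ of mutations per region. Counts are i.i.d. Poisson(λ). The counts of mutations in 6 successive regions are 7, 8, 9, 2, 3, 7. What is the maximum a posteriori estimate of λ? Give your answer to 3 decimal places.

Σxᵢ = 7+8+9+2+3+7 = 36, with n = 6.
Posterior ∝ λ^2e^(−6λ) · λ^36e^(−6λ) = λ^38e^(−12λ), i.e. Gamma(shape=39, rate=12).
The mode of a Gamma(a, b) with a ≥ 1 (shape–rate) is (a−1)/b = 38/12 ≈ 3.167.

λ̂_MAP = 3.167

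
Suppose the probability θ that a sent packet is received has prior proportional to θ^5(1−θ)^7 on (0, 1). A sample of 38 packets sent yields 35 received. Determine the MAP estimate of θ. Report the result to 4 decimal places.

θ̂_MAP = 0.8000

The prior density ∝ θ^5(1−θ)^7 is the kernel of Beta(6, 8).
Data: 35 successes in 38 trials. The binomial likelihood contributes θ^35(1−θ)^3, so the posterior is Beta(6+35, 8+3) = Beta(41, 11).
For Beta(a, b) with a, b > 1 the mode is (a−1)/(a+b−2) = 40/50 ≈ 0.8000.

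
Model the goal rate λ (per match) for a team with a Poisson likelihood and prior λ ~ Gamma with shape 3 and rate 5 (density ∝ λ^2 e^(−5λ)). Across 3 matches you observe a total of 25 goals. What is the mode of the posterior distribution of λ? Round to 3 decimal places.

λ̂_MAP = 3.375

Σxᵢ = 25, n = 3.
Posterior ∝ λ^2e^(−5λ) · λ^25e^(−3λ) = λ^27e^(−8λ), i.e. Gamma(shape=28, rate=8).
The mode of a Gamma(a, b) with a ≥ 1 (shape–rate) is (a−1)/b = 27/8 ≈ 3.375.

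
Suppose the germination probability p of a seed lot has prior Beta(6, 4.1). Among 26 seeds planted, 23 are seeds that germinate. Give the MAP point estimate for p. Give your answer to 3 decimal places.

p̂_MAP = 0.821

Prior: Beta(6, 4.1).
Data: 23 successes in 26 trials. The binomial likelihood contributes p^23(1−p)^3, so the posterior is Beta(6+23, 4.1+3) = Beta(29, 7.1).
For Beta(a, b) with a, b > 1 the mode is (a−1)/(a+b−2) = 28/34.1 ≈ 0.821.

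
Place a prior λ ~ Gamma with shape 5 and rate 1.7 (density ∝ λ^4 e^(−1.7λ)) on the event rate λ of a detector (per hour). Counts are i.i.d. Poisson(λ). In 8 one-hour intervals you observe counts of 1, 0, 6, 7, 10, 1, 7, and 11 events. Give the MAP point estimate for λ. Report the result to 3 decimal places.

λ̂_MAP = 4.845

Σxᵢ = 1+0+6+7+10+1+7+11 = 43, with n = 8.
Posterior ∝ λ^4e^(−1.7λ) · λ^43e^(−8λ) = λ^47e^(−9.7λ), i.e. Gamma(shape=48, rate=9.7).
The mode of a Gamma(a, b) with a ≥ 1 (shape–rate) is (a−1)/b = 47/9.7 ≈ 4.845.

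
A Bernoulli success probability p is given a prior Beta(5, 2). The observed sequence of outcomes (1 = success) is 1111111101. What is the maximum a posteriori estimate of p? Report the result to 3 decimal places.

Prior: Beta(5, 2).
Data: 9 successes in 10 trials (from the sequence). The binomial likelihood contributes p^9(1−p)^1, so the posterior is Beta(5+9, 2+1) = Beta(14, 3).
For Beta(a, b) with a, b > 1 the mode is (a−1)/(a+b−2) = 13/15 ≈ 0.867.

p̂_MAP = 0.867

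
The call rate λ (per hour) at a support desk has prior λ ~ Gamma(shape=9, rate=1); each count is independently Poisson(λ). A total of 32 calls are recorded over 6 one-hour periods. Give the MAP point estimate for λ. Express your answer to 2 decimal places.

Σxᵢ = 32, n = 6.
Posterior ∝ λ^8e^(−1λ) · λ^32e^(−6λ) = λ^40e^(−7λ), i.e. Gamma(shape=41, rate=7).
The mode of a Gamma(a, b) with a ≥ 1 (shape–rate) is (a−1)/b = 40/7 ≈ 5.71.

λ̂_MAP = 5.71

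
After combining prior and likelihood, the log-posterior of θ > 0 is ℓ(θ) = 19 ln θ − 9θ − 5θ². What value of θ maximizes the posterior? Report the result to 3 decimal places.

ℓ'(θ) = 19/θ − 9 − 10θ. Setting this to zero and multiplying by θ: 10θ² + 9θ − 19 = 0.
θ = (−9 + √(9² + 4·10·19)) / (2·10) = (−9 + √841) / 20 = (−9 + 29)/20 = 1.
ℓ''(θ) = −19/θ² − 10 < 0, confirming a maximum.

θ̂_MAP = 1.000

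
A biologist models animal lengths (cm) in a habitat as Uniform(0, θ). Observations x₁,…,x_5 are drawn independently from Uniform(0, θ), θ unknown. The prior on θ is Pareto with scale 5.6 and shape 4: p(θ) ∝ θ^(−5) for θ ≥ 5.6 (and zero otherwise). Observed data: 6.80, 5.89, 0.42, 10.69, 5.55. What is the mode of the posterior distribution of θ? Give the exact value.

θ̂_MAP = 10.69

The Uniform(0, θ) likelihood is θ^(−n) for θ ≥ max(xᵢ), zero otherwise. Here max(xᵢ) = 10.69.
Posterior ∝ θ^(−5) · θ^(−5) = θ^(−10) on θ ≥ max(5.6, 10.69) = 10.69.
This density is strictly decreasing in θ, so the posterior mode lies at the lower boundary of the support.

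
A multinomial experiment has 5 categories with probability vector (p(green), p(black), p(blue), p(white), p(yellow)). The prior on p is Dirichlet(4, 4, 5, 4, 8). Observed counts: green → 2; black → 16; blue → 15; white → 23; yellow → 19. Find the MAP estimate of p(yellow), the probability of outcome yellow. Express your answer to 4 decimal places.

The posterior is Dirichlet(αᵢ + nᵢ) = Dirichlet(6, 20, 20, 27, 27).
For a Dirichlet(a₁,…,a_K) with all aᵢ > 1, the mode has j-th component (aⱼ − 1)/(Σaᵢ − K).
Here Σaᵢ = 100 and K = 5, so p(yellow) = (27 − 1)/(100 − 5) = 26/95 ≈ 0.2737.

MAP estimate of p(yellow) = 0.2737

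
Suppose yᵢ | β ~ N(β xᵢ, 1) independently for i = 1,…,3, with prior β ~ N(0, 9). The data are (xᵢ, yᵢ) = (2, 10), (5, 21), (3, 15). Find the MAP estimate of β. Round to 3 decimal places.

β̂_MAP = 4.461

log p(β | y) = −Σ(yᵢ − βxᵢ)²/(2·1) − β²/(2·9) + const.
Setting the derivative to zero: Σxᵢ(yᵢ − βxᵢ)/1 − β/9 = 0, so β = Σxᵢyᵢ / (Σxᵢ² + σ²/τ²).
Σxᵢyᵢ = 2·10 + 5·21 + 3·15 = 170; Σxᵢ² = 38; σ²/τ² = 1/9.
β̂_MAP = 170 / (38 + 1/9) = 170/(343/9) = 1530/343 ≈ 4.461.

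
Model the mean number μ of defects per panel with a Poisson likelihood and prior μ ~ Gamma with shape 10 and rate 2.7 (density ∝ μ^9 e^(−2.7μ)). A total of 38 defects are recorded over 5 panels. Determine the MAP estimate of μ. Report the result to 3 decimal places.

μ̂_MAP = 6.104

Σxᵢ = 38, n = 5.
Posterior ∝ μ^9e^(−2.7μ) · μ^38e^(−5μ) = μ^47e^(−7.7μ), i.e. Gamma(shape=48, rate=7.7).
The mode of a Gamma(a, b) with a ≥ 1 (shape–rate) is (a−1)/b = 47/7.7 ≈ 6.104.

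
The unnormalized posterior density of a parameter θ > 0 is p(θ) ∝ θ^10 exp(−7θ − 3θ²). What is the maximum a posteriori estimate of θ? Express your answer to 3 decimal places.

ℓ'(θ) = 10/θ − 7 − 6θ. Setting this to zero and multiplying by θ: 6θ² + 7θ − 10 = 0.
θ = (−7 + √(7² + 4·6·10)) / (2·6) = (−7 + √289) / 12 = (−7 + 17)/12 = 5/6.
ℓ''(θ) = −10/θ² − 6 < 0, confirming a maximum.

θ̂_MAP = 0.833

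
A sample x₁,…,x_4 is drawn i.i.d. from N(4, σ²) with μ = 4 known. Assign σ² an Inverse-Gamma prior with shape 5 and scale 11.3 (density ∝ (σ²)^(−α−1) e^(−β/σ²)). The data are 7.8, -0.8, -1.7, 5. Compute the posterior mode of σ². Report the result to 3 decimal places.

Sum of squared deviations about the known mean: SS = (7.8−4)² + (-0.8−4)² + (-1.7−4)² + (5−4)² = 70.97.
The Normal likelihood contributes (σ²)^(−n/2) exp(−SS/(2σ²)), so the posterior is Inverse-Gamma(α + n/2, β + SS/2) = Inverse-Gamma(7, 46.785).
The mode of Inverse-Gamma(a, b) is b/(a+1) = 46.785/8 ≈ 5.848.

σ̂²_MAP = 5.848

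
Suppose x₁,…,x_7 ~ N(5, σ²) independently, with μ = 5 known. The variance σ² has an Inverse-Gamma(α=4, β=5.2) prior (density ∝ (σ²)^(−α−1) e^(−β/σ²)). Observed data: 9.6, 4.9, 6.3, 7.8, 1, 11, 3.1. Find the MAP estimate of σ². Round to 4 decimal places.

Sum of squared deviations about the known mean: SS = (9.6−5)² + (4.9−5)² + (6.3−5)² + (7.8−5)² + (1−5)² + (11−5)² + (3.1−5)² = 86.31.
The Normal likelihood contributes (σ²)^(−n/2) exp(−SS/(2σ²)), so the posterior is Inverse-Gamma(α + n/2, β + SS/2) = Inverse-Gamma(7.5, 48.355).
The mode of Inverse-Gamma(a, b) is b/(a+1) = 48.355/8.5 ≈ 5.6888.

σ̂²_MAP = 5.6888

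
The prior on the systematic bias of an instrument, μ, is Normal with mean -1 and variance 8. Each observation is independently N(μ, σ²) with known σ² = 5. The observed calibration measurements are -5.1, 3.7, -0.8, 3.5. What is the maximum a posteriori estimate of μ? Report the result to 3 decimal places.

μ̂_MAP = 0.146

n = 4; x̄ = ((-5.1) + 3.7 + (-0.8) + 3.5)/4 = 1.3/4 = 0.325.
For a Normal prior and Normal likelihood with known variance, the posterior is Normal; its mode equals its mean, the precision-weighted average.
Prior precision 1/σ₀² = 1/8 = 0.125; data precision n/σ² = 4/5 = 0.8.
μ̂ = (0.125·(-1) + 0.8·0.325) / (0.125 + 0.8) = 0.135/0.925 = 27/185 ≈ 0.146.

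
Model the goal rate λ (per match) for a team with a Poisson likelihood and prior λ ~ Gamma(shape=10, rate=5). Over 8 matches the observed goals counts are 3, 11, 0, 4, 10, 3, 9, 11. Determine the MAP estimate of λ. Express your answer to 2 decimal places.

Σxᵢ = 3+11+0+4+10+3+9+11 = 51, with n = 8.
Posterior ∝ λ^9e^(−5λ) · λ^51e^(−8λ) = λ^60e^(−13λ), i.e. Gamma(shape=61, rate=13).
The mode of a Gamma(a, b) with a ≥ 1 (shape–rate) is (a−1)/b = 60/13 ≈ 4.62.

λ̂_MAP = 4.62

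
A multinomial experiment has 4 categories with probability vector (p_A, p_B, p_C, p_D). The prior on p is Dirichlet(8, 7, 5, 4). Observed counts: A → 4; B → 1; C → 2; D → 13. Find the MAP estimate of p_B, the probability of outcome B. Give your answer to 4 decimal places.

MAP estimate of p_B = 0.1750

The posterior is Dirichlet(αᵢ + nᵢ) = Dirichlet(12, 8, 7, 17).
For a Dirichlet(a₁,…,a_K) with all aᵢ > 1, the mode has j-th component (aⱼ − 1)/(Σaᵢ − K).
Here Σaᵢ = 44 and K = 4, so p_B = (8 − 1)/(44 − 4) = 7/40 ≈ 0.1750.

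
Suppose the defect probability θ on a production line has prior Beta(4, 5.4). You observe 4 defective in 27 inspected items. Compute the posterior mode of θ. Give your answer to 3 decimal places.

Prior: Beta(4, 5.4).
Data: 4 successes in 27 trials. The binomial likelihood contributes θ^4(1−θ)^23, so the posterior is Beta(4+4, 5.4+23) = Beta(8, 28.4).
For Beta(a, b) with a, b > 1 the mode is (a−1)/(a+b−2) = 7/34.4 ≈ 0.203.

θ̂_MAP = 0.203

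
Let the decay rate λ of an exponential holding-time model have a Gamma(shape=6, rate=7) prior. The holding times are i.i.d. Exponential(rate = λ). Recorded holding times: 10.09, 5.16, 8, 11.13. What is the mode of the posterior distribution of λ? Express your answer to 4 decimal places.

The Exponential(rate=λ) likelihood is ∝ λ^n e^(−λΣtᵢ). Here n = 4 and Σtᵢ = 10.09 + 5.16 + 8 + 11.13 = 34.38.
Posterior ∝ λ^5e^(−7λ) · λ^4e^(−34.38λ) = λ^9e^(−41.38λ), i.e. Gamma(10, 41.38).
Mode = (a−1)/b = 9/41.38 ≈ 0.2175.

λ̂_MAP = 0.2175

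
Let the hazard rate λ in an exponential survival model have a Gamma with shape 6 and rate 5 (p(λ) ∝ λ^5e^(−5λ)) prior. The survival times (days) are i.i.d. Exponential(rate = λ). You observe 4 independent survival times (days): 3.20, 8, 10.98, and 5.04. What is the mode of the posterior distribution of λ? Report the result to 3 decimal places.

The Exponential(rate=λ) likelihood is ∝ λ^n e^(−λΣtᵢ). Here n = 4 and Σtᵢ = 3.20 + 8 + 10.98 + 5.04 = 27.22.
Posterior ∝ λ^5e^(−5λ) · λ^4e^(−27.22λ) = λ^9e^(−32.22λ), i.e. Gamma(10, 32.22).
Mode = (a−1)/b = 9/32.22 ≈ 0.279.

λ̂_MAP = 0.279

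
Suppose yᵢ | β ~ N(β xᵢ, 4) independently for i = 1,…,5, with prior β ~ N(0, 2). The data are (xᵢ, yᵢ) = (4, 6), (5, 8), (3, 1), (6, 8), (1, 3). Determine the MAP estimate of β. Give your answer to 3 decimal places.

β̂_MAP = 1.326

log p(β | y) = −Σ(yᵢ − βxᵢ)²/(2·4) − β²/(2·2) + const.
Setting the derivative to zero: Σxᵢ(yᵢ − βxᵢ)/4 − β/2 = 0, so β = Σxᵢyᵢ / (Σxᵢ² + σ²/τ²).
Σxᵢyᵢ = 4·6 + 5·8 + 3·1 + 6·8 + 1·3 = 118; Σxᵢ² = 87; σ²/τ² = 2.
β̂_MAP = 118 / (87 + 2) = 118/89 ≈ 1.326.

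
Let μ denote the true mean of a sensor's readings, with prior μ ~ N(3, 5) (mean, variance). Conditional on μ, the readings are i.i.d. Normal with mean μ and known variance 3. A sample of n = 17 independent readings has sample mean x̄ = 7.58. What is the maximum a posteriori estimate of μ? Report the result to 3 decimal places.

n = 17, x̄ = 7.58.
For a Normal prior and Normal likelihood with known variance, the posterior is Normal; its mode equals its mean, the precision-weighted average.
Prior precision 1/σ₀² = 1/5 = 0.2; data precision n/σ² = 17/3.
μ̂ = (0.2·3 + (17/3)·7.58) / (0.2 + 17/3) = (6533/150)/(88/15) = 6533/880 ≈ 7.424.

μ̂_MAP = 7.424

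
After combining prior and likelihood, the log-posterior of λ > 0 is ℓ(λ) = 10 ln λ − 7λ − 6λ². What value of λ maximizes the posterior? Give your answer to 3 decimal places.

λ̂_MAP = 0.667

ℓ'(λ) = 10/λ − 7 − 12λ. Setting this to zero and multiplying by λ: 12λ² + 7λ − 10 = 0.
λ = (−7 + √(7² + 4·12·10)) / (2·12) = (−7 + √529) / 24 = (−7 + 23)/24 = 2/3.
ℓ''(λ) = −10/λ² − 12 < 0, confirming a maximum.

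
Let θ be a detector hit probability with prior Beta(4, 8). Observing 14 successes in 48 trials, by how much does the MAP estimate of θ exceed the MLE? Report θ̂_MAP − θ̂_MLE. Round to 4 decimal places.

Posterior is Beta(18, 42); MAP = (18−1)/(60−2) = 17/58 ≈ 0.29310.
MLE ignores the prior: θ̂_MLE = k/n = 14/48 ≈ 0.29167.
Difference = 17/58 − 14/48 = 1/696 ≈ 0.0014.

MAP − MLE = 0.0014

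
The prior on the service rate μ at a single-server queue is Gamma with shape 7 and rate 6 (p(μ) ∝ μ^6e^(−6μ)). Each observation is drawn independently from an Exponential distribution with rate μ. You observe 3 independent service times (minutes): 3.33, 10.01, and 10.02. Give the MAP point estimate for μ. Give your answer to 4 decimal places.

μ̂_MAP = 0.3065

The Exponential(rate=μ) likelihood is ∝ μ^n e^(−μΣtᵢ). Here n = 3 and Σtᵢ = 3.33 + 10.01 + 10.02 = 23.36.
Posterior ∝ μ^6e^(−6μ) · μ^3e^(−23.36μ) = μ^9e^(−29.36μ), i.e. Gamma(10, 29.36).
Mode = (a−1)/b = 9/29.36 ≈ 0.3065.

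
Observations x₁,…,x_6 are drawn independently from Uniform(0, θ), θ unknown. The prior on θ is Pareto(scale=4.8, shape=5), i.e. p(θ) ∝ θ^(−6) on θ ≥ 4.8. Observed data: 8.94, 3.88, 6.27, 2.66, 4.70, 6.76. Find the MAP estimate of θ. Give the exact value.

θ̂_MAP = 8.94

The Uniform(0, θ) likelihood is θ^(−n) for θ ≥ max(xᵢ), zero otherwise. Here max(xᵢ) = 8.94.
Posterior ∝ θ^(−6) · θ^(−6) = θ^(−12) on θ ≥ max(4.8, 8.94) = 8.94.
This density is strictly decreasing in θ, so the posterior mode lies at the lower boundary of the support.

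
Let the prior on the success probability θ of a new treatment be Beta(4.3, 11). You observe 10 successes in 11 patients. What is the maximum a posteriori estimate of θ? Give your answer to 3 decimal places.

Prior: Beta(4.3, 11).
Data: 10 successes in 11 trials. The binomial likelihood contributes θ^10(1−θ)^1, so the posterior is Beta(4.3+10, 11+1) = Beta(14.3, 12).
For Beta(a, b) with a, b > 1 the mode is (a−1)/(a+b−2) = 13.3/24.3 ≈ 0.547.

θ̂_MAP = 0.547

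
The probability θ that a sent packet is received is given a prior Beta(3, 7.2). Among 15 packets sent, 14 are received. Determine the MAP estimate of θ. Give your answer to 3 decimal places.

Prior: Beta(3, 7.2).
Data: 14 successes in 15 trials. The binomial likelihood contributes θ^14(1−θ)^1, so the posterior is Beta(3+14, 7.2+1) = Beta(17, 8.2).
For Beta(a, b) with a, b > 1 the mode is (a−1)/(a+b−2) = 16/23.2 ≈ 0.690.

θ̂_MAP = 0.690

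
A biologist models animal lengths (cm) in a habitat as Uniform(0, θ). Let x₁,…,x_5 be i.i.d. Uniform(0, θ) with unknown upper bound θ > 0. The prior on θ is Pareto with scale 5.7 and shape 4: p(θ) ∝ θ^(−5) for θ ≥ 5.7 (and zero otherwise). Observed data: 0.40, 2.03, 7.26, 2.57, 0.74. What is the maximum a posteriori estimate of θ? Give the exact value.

θ̂_MAP = 7.26

The Uniform(0, θ) likelihood is θ^(−n) for θ ≥ max(xᵢ), zero otherwise. Here max(xᵢ) = 7.26.
Posterior ∝ θ^(−5) · θ^(−5) = θ^(−10) on θ ≥ max(5.7, 7.26) = 7.26.
This density is strictly decreasing in θ, so the posterior mode lies at the lower boundary of the support.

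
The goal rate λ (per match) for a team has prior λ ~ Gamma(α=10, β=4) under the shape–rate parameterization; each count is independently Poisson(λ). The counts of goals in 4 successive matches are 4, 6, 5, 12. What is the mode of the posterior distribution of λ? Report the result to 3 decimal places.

λ̂_MAP = 4.500

Σxᵢ = 4+6+5+12 = 27, with n = 4.
Posterior ∝ λ^9e^(−4λ) · λ^27e^(−4λ) = λ^36e^(−8λ), i.e. Gamma(shape=37, rate=8).
The mode of a Gamma(a, b) with a ≥ 1 (shape–rate) is (a−1)/b = 36/8 ≈ 4.500.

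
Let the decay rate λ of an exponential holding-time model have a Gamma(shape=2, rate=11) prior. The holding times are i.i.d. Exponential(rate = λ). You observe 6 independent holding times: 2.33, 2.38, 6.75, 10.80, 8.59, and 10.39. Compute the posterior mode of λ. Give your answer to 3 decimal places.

The Exponential(rate=λ) likelihood is ∝ λ^n e^(−λΣtᵢ). Here n = 6 and Σtᵢ = 2.33 + 2.38 + 6.75 + 10.80 + 8.59 + 10.39 = 41.24.
Posterior ∝ λe^(−11λ) · λ^6e^(−41.24λ) = λ^7e^(−52.24λ), i.e. Gamma(8, 52.24).
Mode = (a−1)/b = 7/52.24 ≈ 0.134.

λ̂_MAP = 0.134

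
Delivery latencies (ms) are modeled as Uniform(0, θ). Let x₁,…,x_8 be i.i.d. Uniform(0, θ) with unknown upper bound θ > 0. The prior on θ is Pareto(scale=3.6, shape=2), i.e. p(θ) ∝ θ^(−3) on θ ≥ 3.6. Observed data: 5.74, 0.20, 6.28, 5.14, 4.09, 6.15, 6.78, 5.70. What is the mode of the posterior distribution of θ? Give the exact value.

θ̂_MAP = 6.78

The Uniform(0, θ) likelihood is θ^(−n) for θ ≥ max(xᵢ), zero otherwise. Here max(xᵢ) = 6.78.
Posterior ∝ θ^(−3) · θ^(−8) = θ^(−11) on θ ≥ max(3.6, 6.78) = 6.78.
This density is strictly decreasing in θ, so the posterior mode lies at the lower boundary of the support.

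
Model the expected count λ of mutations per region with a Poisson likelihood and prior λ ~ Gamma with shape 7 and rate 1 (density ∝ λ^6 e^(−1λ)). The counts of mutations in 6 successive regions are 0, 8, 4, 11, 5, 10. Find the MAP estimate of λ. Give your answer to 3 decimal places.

λ̂_MAP = 6.286

Σxᵢ = 0+8+4+11+5+10 = 38, with n = 6.
Posterior ∝ λ^6e^(−1λ) · λ^38e^(−6λ) = λ^44e^(−7λ), i.e. Gamma(shape=45, rate=7).
The mode of a Gamma(a, b) with a ≥ 1 (shape–rate) is (a−1)/b = 44/7 ≈ 6.286.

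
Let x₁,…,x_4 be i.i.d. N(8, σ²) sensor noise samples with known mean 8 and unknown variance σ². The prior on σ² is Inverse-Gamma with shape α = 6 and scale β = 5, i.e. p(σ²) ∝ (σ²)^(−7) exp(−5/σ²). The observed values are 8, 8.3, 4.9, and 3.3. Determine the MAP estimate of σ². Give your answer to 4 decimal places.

Sum of squared deviations about the known mean: SS = (8−8)² + (8.3−8)² + (4.9−8)² + (3.3−8)² = 31.79.
The Normal likelihood contributes (σ²)^(−n/2) exp(−SS/(2σ²)), so the posterior is Inverse-Gamma(α + n/2, β + SS/2) = Inverse-Gamma(8, 20.895).
The mode of Inverse-Gamma(a, b) is b/(a+1) = 20.895/9 ≈ 2.3217.

σ̂²_MAP = 2.3217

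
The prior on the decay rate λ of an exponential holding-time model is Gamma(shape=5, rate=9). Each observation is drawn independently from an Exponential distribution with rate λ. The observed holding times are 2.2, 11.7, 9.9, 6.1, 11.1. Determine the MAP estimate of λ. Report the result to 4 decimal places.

The Exponential(rate=λ) likelihood is ∝ λ^n e^(−λΣtᵢ). Here n = 5 and Σtᵢ = 2.2 + 11.7 + 9.9 + 6.1 + 11.1 = 41.
Posterior ∝ λ^4e^(−9λ) · λ^5e^(−41λ) = λ^9e^(−50λ), i.e. Gamma(10, 50).
Mode = (a−1)/b = 9/50 ≈ 0.1800.

λ̂_MAP = 0.1800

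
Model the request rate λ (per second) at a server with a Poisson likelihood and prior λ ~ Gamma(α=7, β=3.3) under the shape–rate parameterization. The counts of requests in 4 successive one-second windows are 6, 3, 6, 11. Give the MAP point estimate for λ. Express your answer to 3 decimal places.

λ̂_MAP = 4.384

Σxᵢ = 6+3+6+11 = 26, with n = 4.
Posterior ∝ λ^6e^(−3.3λ) · λ^26e^(−4λ) = λ^32e^(−7.3λ), i.e. Gamma(shape=33, rate=7.3).
The mode of a Gamma(a, b) with a ≥ 1 (shape–rate) is (a−1)/b = 32/7.3 ≈ 4.384.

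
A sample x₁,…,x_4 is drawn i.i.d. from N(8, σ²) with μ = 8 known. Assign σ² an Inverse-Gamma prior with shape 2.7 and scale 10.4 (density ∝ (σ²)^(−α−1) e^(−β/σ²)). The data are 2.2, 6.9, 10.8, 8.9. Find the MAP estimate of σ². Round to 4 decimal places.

σ̂²_MAP = 5.6404

Sum of squared deviations about the known mean: SS = (2.2−8)² + (6.9−8)² + (10.8−8)² + (8.9−8)² = 43.5.
The Normal likelihood contributes (σ²)^(−n/2) exp(−SS/(2σ²)), so the posterior is Inverse-Gamma(α + n/2, β + SS/2) = Inverse-Gamma(4.7, 32.15).
The mode of Inverse-Gamma(a, b) is b/(a+1) = 32.15/5.7 ≈ 5.6404.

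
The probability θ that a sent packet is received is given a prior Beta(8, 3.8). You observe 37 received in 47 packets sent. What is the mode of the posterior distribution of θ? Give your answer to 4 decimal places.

θ̂_MAP = 0.7746

Prior: Beta(8, 3.8).
Data: 37 successes in 47 trials. The binomial likelihood contributes θ^37(1−θ)^10, so the posterior is Beta(8+37, 3.8+10) = Beta(45, 13.8).
For Beta(a, b) with a, b > 1 the mode is (a−1)/(a+b−2) = 44/56.8 ≈ 0.7746.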